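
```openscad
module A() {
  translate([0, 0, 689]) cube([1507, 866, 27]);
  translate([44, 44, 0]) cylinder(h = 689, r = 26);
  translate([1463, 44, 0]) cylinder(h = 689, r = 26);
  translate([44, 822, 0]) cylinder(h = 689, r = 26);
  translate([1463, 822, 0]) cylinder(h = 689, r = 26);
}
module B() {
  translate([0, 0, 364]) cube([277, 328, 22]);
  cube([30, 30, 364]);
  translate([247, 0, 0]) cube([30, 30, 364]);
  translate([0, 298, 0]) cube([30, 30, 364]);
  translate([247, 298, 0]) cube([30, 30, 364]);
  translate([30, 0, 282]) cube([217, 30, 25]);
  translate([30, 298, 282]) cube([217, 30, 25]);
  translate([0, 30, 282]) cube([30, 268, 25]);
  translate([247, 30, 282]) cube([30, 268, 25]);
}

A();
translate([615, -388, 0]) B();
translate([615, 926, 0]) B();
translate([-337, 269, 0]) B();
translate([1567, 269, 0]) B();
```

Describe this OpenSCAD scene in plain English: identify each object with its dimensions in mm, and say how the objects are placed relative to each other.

A is a table with a 1507×866 mm rectangular top, 27 mm thick, top surface at z = 716 mm, supported by four round legs of 52 mm diameter, each leg's bounding box inset 18 mm from the nearest pair of top edges, running from the floor.

B is a four-legged stool. The seat is a 277×328×22 mm slab whose top surface is at z = 386 mm; four square legs, each 30×30 mm in cross-section, run from the floor (z = 0) to the underside of the seat, each flush with a corner of the seat. Four stretchers, 30 mm wide and 25 mm tall, connect adjacent legs with their undersides at z = 282 mm, each running between the inner faces of the legs it joins and aligned with the legs' outer faces on the other axis.

Four stools sit around the table at the −y, +y, −x, +x sides.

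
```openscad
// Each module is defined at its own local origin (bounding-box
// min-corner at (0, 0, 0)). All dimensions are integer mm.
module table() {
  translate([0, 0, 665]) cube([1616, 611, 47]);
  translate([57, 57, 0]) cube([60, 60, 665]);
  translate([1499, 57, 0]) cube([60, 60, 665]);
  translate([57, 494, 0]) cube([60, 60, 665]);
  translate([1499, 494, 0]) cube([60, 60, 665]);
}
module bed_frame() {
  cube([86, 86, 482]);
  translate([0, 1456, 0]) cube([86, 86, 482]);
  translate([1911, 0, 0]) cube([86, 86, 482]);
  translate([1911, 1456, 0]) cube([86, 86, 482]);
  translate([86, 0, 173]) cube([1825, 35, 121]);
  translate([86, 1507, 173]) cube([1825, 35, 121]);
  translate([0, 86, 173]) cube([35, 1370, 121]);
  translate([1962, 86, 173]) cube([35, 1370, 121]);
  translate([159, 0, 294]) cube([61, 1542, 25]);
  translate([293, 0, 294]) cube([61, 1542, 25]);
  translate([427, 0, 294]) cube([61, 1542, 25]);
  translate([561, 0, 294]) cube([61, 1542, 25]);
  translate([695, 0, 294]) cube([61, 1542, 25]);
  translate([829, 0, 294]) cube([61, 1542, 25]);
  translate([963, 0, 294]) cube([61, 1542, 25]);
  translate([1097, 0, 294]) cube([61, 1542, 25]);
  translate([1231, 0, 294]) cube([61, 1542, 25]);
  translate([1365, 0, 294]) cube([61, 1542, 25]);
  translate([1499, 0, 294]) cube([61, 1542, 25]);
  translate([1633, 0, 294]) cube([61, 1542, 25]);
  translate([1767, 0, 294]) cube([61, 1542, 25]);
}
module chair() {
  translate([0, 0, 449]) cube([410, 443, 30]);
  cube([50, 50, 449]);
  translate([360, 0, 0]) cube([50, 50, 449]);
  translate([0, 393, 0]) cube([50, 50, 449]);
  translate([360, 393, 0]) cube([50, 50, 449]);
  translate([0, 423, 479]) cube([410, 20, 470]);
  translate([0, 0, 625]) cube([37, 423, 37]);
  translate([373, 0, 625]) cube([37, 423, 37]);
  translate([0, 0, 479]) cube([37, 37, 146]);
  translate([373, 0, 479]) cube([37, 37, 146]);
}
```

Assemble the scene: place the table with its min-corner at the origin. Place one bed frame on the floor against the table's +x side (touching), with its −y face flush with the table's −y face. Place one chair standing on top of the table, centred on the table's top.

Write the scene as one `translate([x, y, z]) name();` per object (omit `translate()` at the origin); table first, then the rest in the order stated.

table();
translate([1616, 0, 0]) bed_frame();
translate([603, 84, 712]) chair();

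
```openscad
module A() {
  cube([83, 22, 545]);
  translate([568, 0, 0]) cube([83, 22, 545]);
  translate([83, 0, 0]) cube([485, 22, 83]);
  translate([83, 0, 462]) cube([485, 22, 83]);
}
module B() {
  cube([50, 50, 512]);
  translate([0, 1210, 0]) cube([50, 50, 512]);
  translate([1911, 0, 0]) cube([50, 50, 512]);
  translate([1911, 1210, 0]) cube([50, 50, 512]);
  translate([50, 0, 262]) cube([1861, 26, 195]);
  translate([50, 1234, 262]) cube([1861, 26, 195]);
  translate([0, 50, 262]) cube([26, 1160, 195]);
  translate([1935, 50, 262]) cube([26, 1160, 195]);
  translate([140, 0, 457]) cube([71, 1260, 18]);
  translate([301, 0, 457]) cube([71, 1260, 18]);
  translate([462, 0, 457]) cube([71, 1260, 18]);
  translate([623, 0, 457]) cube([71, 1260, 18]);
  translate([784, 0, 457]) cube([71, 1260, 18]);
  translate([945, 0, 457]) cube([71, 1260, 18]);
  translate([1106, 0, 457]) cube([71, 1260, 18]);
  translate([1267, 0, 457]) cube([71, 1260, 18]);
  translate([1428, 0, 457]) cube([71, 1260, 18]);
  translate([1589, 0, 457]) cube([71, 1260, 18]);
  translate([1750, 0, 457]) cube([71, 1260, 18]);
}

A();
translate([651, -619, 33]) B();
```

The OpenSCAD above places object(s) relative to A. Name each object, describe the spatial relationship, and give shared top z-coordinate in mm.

Both tops at z = 545 mm.

A is a picture frame. B is a bed frame. The bed frame is beside the picture frame with their tops flush at z = 545. The shared top z-coordinate is 545 mm.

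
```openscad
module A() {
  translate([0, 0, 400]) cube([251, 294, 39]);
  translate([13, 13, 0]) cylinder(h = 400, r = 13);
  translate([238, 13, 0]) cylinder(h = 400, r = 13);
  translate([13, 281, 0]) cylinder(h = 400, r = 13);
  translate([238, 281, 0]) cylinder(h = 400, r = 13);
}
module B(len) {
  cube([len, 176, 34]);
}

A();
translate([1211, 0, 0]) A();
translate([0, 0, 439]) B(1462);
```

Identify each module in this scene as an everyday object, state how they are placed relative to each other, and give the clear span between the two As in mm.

Second stool starts at x = 1211; first ends at x = 251; clear span = 1211 − 251 = 960 mm.

A is a stool. B is a beam. A beam spans the tops of two stools. The clear span between the two stools is 960 mm.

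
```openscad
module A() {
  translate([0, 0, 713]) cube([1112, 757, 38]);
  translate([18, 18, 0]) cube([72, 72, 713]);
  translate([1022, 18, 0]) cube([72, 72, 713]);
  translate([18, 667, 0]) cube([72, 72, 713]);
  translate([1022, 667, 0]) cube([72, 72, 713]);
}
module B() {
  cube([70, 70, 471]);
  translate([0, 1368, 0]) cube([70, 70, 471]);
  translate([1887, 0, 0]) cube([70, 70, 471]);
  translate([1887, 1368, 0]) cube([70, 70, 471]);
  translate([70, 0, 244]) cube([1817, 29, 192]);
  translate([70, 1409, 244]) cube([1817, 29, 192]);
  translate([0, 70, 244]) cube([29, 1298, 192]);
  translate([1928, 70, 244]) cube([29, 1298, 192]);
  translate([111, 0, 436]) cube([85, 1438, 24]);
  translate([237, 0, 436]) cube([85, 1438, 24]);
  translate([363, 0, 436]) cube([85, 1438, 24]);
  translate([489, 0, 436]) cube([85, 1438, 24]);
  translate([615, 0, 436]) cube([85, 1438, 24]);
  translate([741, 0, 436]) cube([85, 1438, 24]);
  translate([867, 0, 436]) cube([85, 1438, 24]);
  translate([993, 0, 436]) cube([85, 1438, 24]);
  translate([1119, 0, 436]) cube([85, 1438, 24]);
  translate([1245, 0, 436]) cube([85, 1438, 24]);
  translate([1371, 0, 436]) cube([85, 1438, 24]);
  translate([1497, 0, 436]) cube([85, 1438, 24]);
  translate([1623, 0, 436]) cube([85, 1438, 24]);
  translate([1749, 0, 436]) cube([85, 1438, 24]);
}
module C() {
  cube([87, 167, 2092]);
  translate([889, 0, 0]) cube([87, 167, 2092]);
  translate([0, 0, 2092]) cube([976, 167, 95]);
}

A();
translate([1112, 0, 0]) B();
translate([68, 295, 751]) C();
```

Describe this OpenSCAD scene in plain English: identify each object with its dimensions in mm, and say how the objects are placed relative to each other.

A is a table with a 1112×757 mm rectangular top, 38 mm thick, top surface at z = 751 mm, supported by four 72×72 mm square legs, each inset 18 mm from the nearest pair of top edges, running from the floor.

B is a bed frame 1957 mm long (x) by 1438 mm wide (y). Four 70×70 mm corner posts, 471 mm tall, at the corners of the footprint. Four rails of 29 mm thickness and 192 mm height run between adjacent posts with their undersides at z = 244 mm, their outer faces flush with the outside of the frame (the two x-running rails run between the posts' inner faces; the two y-running rails run between the posts' inner faces). 14 slats, each 85 mm wide (x) and 24 mm thick, lie across the top of the two x-running rails, running the full 1438 mm width of the frame in y; the slats are evenly spaced along x between the inner faces of the end posts with equal gaps (rounded down to the nearest mm) at the −x end and between each pair — any rounding remainder accumulates at the +x end.

C is a door frame. The clear opening is 802 mm wide and 2092 mm high. Two 87 mm wide jambs, 167 mm deep, stand either side of the opening from the floor to the top of the opening. A 95 mm thick head sits across the top of both jambs, spanning the full outside width of the frame.

The bed frame is against the table's +x side, with their −y faces flush. The door frame is on top of the table, centred.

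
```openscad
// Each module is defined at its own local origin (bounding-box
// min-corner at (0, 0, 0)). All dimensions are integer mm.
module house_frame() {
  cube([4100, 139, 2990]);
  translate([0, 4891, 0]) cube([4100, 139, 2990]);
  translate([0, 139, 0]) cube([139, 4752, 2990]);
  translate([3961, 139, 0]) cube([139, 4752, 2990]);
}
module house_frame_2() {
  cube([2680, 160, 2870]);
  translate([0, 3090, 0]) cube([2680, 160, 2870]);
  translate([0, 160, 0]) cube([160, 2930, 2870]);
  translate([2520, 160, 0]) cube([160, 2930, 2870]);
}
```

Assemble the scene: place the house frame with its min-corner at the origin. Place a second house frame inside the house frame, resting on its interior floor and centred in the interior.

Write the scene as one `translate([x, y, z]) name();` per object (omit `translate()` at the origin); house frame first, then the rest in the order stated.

house_frame();
translate([710, 890, 0]) house_frame_2();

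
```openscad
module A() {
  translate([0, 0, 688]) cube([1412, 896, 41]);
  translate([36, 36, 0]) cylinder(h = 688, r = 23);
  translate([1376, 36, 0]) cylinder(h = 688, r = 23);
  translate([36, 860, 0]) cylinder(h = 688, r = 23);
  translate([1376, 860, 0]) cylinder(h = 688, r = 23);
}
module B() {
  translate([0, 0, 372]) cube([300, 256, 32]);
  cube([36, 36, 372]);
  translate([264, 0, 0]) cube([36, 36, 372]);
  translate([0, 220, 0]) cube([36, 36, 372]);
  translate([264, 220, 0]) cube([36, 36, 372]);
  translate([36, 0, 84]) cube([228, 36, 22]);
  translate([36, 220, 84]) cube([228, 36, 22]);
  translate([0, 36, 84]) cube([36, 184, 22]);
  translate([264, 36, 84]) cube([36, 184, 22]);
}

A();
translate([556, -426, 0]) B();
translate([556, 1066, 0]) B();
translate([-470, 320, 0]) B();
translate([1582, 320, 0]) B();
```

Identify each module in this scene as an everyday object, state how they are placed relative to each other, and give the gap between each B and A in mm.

A is a table. B is a stool. Four stools sit around the table at the −y, +y, −x, +x sides. The gap between each stool and the table is 170 mm.

Each stool's nearest face is 170 mm from the table's bounding box.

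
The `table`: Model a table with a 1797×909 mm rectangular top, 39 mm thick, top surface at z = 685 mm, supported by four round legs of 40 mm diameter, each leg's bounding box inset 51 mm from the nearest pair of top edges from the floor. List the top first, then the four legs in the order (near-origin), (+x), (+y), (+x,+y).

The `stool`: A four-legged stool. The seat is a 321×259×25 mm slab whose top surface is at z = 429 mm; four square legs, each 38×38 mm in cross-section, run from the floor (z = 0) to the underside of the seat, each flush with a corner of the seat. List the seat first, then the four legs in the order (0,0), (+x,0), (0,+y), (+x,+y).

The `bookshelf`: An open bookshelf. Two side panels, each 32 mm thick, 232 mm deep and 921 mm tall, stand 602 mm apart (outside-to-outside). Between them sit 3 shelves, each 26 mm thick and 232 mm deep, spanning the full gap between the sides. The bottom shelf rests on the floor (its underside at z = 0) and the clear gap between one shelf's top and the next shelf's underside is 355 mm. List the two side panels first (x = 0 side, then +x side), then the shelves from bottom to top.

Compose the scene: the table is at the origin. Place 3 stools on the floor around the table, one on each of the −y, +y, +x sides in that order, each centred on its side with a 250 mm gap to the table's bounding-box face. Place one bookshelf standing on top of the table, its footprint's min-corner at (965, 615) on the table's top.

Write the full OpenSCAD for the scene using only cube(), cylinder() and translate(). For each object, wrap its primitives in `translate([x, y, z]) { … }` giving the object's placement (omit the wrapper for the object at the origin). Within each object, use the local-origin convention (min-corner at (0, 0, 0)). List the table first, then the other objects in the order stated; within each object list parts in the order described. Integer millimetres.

translate([0, 0, 646]) cube([1797, 909, 39]);
translate([71, 71, 0]) cylinder(h = 646, r = 20);
translate([1726, 71, 0]) cylinder(h = 646, r = 20);
translate([71, 838, 0]) cylinder(h = 646, r = 20);
translate([1726, 838, 0]) cylinder(h = 646, r = 20);
translate([738, -509, 0]) {
  translate([0, 0, 404]) cube([321, 259, 25]);
  cube([38, 38, 404]);
  translate([283, 0, 0]) cube([38, 38, 404]);
  translate([0, 221, 0]) cube([38, 38, 404]);
  translate([283, 221, 0]) cube([38, 38, 404]);
}
translate([738, 1159, 0]) {
  translate([0, 0, 404]) cube([321, 259, 25]);
  cube([38, 38, 404]);
  translate([283, 0, 0]) cube([38, 38, 404]);
  translate([0, 221, 0]) cube([38, 38, 404]);
  translate([283, 221, 0]) cube([38, 38, 404]);
}
translate([2047, 325, 0]) {
  translate([0, 0, 404]) cube([321, 259, 25]);
  cube([38, 38, 404]);
  translate([283, 0, 0]) cube([38, 38, 404]);
  translate([0, 221, 0]) cube([38, 38, 404]);
  translate([283, 221, 0]) cube([38, 38, 404]);
}
translate([965, 615, 685]) {
  cube([32, 232, 921]);
  translate([570, 0, 0]) cube([32, 232, 921]);
  translate([32, 0, 0]) cube([538, 232, 26]);
  translate([32, 0, 381]) cube([538, 232, 26]);
  translate([32, 0, 762]) cube([538, 232, 26]);
}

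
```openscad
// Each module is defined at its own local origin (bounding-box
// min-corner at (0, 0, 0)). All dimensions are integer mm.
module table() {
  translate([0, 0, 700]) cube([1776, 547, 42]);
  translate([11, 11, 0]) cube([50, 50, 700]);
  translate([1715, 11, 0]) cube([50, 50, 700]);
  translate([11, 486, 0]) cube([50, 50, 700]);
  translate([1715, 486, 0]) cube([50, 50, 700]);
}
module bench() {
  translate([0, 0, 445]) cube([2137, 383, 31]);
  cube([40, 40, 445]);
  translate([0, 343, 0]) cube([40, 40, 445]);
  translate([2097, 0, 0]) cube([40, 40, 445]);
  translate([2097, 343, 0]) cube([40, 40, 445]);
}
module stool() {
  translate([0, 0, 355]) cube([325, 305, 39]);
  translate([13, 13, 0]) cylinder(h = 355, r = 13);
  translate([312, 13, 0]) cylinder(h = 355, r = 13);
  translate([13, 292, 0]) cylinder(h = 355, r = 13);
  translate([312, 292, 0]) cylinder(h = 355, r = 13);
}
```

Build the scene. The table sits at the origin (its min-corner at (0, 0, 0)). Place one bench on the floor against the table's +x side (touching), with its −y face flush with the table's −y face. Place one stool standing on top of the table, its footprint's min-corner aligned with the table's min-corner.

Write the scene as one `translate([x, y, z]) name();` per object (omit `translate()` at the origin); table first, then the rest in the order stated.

table();
translate([1776, 0, 0]) bench();
translate([0, 0, 742]) stool();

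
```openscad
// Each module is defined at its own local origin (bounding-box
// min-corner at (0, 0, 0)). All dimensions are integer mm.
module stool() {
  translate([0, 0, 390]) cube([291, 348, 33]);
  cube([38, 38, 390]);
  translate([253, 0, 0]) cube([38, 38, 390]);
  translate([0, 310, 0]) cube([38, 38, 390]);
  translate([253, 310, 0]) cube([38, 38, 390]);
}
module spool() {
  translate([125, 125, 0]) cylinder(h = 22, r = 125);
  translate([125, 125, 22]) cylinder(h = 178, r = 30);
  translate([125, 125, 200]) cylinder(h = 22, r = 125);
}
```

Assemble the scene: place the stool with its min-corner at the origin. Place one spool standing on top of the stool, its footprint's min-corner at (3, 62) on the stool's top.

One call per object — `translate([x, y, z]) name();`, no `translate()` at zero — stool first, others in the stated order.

stool();
translate([3, 62, 423]) spool();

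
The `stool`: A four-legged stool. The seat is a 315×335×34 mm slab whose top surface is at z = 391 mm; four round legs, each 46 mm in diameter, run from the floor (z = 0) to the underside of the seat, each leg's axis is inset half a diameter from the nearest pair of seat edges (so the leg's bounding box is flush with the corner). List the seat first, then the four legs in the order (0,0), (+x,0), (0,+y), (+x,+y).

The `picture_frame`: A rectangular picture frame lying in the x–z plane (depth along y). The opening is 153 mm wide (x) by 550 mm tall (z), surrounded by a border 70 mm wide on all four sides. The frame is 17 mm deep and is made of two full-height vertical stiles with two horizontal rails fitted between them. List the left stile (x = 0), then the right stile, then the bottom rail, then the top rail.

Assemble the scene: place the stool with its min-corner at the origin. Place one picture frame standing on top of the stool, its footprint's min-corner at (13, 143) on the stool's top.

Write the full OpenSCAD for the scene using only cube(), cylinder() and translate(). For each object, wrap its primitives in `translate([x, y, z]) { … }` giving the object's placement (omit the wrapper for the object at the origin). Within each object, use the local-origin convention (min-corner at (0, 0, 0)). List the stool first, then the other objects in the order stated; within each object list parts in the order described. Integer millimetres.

translate([0, 0, 357]) cube([315, 335, 34]);
translate([23, 23, 0]) cylinder(h = 357, r = 23);
translate([292, 23, 0]) cylinder(h = 357, r = 23);
translate([23, 312, 0]) cylinder(h = 357, r = 23);
translate([292, 312, 0]) cylinder(h = 357, r = 23);
translate([13, 143, 391]) {
  cube([70, 17, 690]);
  translate([223, 0, 0]) cube([70, 17, 690]);
  translate([70, 0, 0]) cube([153, 17, 70]);
  translate([70, 0, 620]) cube([153, 17, 70]);
}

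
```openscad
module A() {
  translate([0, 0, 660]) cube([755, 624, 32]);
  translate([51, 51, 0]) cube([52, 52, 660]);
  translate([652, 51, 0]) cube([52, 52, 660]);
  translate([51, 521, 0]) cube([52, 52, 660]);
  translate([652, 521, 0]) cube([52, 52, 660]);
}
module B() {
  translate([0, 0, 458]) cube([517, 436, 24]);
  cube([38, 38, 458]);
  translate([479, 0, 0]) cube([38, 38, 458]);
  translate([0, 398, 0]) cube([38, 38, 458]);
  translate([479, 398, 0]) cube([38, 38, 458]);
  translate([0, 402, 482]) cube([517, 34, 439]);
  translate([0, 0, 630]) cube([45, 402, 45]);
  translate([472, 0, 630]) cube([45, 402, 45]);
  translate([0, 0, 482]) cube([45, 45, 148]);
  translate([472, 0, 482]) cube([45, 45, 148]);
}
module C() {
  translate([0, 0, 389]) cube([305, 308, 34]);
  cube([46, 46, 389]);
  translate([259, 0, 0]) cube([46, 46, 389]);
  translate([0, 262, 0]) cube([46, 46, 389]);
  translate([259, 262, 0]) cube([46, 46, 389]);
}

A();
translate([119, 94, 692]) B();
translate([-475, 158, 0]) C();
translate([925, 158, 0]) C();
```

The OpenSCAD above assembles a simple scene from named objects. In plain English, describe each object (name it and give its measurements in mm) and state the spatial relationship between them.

A is a rectangular dining table. The top is 755×624×32 mm with its upper surface at z = 692 mm. It stands on four 52×52 mm square legs, each inset 51 mm from the nearest pair of top edges, running from the floor to the underside of the top.

B is a chair: 517×436 mm seat, 24 mm thick, top at z = 482 mm, on four 38 mm square corner legs flush with the seat edges. A 34 mm thick backrest slab spans the full seat width, extending 439 mm above the seat top, its back face flush with the seat's +y edge. Two armrests of 45×45 mm section run along each side from the seat's front edge to the front of the backrest, top faces 193 mm above the seat top and outer faces flush with the seat's x-edges; a 45×45 mm post under the front of each armrest stands on the seat at the front corner.

C is a four-legged stool. The seat is a 305×308×34 mm slab whose top surface is at z = 423 mm; four square legs, each 46×46 mm in cross-section, run from the floor (z = 0) to the underside of the seat, each flush with a corner of the seat.

The chair is on top of the table, centred. Two stools sit around the table at the −x, +x sides.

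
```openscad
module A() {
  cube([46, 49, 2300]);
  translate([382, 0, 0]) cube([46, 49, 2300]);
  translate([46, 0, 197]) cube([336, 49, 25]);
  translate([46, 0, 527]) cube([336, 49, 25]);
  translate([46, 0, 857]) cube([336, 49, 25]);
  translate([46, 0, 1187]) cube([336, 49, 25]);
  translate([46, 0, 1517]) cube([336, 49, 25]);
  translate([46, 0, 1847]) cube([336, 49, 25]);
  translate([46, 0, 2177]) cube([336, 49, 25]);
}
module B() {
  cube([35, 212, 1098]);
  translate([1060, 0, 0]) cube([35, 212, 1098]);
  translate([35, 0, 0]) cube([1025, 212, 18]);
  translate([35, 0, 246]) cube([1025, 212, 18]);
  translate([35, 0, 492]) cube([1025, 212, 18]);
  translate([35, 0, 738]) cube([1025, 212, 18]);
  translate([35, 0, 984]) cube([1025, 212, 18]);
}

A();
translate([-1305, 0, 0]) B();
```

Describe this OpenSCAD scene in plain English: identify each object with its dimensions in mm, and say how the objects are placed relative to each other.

A is a straight ladder. Two 46×49 mm vertical rails, 2300 mm tall, stand 428 mm apart (outside-to-outside) with their front faces coplanar on the −y side. 7 rungs, each 49 mm deep and 25 mm tall, span between the inner faces of the rails, front faces flush with the rails. The lowest rung's underside is at z = 197 mm and rungs are spaced 330 mm apart (underside to underside).

B is an open bookshelf. Two side panels, each 35 mm thick, 212 mm deep and 1098 mm tall, stand 1095 mm apart (outside-to-outside). Between them sit 5 shelves, each 18 mm thick and 212 mm deep, spanning the full gap between the sides. The bottom shelf rests on the floor (its underside at z = 0) and the clear gap between one shelf's top and the next shelf's underside is 228 mm.

The bookshelf is on the floor beside the ladder on its −x side.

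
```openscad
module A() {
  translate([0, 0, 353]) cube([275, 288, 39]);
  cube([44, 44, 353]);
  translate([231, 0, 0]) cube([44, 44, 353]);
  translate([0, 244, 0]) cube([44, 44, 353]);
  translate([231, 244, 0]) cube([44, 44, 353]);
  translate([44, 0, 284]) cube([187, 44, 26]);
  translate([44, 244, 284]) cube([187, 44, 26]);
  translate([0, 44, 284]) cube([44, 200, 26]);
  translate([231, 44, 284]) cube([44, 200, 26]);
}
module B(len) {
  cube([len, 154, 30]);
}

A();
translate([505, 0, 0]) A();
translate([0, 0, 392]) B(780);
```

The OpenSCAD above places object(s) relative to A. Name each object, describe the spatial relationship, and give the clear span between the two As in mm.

Second stool starts at x = 505; first ends at x = 275; clear span = 505 − 275 = 230 mm.

A is a stool. B is a beam. A beam spans the tops of two stools. The clear span between the two stools is 230 mm.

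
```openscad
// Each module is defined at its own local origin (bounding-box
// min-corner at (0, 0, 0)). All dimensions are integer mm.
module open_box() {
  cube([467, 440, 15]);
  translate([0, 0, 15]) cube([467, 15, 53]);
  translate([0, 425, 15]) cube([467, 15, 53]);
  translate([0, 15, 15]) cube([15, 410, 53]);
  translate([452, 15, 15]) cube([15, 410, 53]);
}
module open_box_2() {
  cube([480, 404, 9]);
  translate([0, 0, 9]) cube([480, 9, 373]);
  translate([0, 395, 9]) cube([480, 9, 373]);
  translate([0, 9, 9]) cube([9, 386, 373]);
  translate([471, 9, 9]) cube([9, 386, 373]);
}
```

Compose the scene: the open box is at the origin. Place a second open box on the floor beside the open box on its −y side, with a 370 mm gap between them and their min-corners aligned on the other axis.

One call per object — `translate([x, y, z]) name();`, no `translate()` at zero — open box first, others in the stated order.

open_box();
translate([0, -774, 0]) open_box_2();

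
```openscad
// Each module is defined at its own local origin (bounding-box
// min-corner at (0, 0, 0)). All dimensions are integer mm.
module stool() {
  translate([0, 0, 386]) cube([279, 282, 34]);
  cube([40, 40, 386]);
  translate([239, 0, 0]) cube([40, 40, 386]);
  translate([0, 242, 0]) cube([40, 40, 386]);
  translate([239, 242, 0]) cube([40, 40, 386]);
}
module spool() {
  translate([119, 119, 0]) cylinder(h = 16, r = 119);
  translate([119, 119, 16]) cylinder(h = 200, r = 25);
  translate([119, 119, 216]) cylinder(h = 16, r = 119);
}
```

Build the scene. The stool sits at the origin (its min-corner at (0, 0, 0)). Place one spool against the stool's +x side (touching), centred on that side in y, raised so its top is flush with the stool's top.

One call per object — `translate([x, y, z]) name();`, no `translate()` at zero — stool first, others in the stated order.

stool();
translate([279, 22, 188]) spool();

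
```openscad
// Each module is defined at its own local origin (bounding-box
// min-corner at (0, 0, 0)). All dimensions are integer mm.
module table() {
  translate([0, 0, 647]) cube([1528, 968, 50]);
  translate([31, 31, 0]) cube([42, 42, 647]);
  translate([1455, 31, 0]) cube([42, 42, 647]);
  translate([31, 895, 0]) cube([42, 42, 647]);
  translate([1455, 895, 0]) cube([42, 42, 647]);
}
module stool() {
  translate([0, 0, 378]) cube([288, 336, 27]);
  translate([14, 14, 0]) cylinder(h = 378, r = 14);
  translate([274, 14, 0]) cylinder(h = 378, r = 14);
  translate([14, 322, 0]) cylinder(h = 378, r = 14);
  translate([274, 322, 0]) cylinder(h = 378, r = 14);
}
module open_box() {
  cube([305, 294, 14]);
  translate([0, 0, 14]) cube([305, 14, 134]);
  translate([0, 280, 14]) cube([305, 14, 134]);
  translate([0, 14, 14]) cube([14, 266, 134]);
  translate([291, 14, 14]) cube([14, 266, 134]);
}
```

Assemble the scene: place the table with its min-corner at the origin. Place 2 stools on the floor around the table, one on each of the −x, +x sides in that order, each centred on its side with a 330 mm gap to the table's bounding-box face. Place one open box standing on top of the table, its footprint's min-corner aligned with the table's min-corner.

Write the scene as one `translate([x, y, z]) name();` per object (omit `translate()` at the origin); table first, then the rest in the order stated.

table();
translate([-618, 316, 0]) stool();
translate([1858, 316, 0]) stool();
translate([0, 0, 697]) open_box();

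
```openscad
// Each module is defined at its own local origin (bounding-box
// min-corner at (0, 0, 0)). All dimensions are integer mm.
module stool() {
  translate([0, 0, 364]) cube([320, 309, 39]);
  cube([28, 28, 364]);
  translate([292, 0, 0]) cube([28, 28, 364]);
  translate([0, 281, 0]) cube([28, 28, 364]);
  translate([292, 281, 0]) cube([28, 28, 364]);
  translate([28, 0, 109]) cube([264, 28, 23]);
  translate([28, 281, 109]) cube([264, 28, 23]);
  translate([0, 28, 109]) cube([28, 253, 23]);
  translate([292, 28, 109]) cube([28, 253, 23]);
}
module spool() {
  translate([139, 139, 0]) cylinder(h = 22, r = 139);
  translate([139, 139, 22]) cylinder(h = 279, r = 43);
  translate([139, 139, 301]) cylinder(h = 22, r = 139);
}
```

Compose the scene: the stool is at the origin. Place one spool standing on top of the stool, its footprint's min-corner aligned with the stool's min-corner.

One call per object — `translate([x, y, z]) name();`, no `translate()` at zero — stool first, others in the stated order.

stool();
translate([0, 0, 403]) spool();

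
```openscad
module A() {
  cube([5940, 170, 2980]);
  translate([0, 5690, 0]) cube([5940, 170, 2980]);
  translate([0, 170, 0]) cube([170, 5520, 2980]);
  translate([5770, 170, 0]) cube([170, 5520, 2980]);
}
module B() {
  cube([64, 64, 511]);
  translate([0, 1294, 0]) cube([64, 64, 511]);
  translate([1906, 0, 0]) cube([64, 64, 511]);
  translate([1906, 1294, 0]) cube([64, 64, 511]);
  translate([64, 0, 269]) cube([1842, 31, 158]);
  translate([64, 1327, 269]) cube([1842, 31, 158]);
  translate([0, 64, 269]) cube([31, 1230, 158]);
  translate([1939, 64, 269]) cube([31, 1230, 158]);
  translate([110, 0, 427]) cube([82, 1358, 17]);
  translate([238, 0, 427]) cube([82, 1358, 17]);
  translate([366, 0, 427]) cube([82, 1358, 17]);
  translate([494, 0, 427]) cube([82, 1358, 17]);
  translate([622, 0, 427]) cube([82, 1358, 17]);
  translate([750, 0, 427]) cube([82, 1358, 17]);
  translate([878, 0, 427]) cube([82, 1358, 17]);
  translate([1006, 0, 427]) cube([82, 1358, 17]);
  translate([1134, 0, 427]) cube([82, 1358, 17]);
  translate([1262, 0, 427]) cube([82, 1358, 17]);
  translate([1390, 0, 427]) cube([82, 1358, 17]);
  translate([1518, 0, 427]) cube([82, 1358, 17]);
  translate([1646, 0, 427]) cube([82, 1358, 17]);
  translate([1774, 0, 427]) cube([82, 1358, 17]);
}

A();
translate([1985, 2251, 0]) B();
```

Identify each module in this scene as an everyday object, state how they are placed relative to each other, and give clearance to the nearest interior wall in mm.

A is a house frame. B is a bed frame. The bed frame sits inside the house frame, centred. The clearance to the nearest interior wall is 1815 mm.

Clearances: x = 1815, y = 2081; minimum 1815 mm.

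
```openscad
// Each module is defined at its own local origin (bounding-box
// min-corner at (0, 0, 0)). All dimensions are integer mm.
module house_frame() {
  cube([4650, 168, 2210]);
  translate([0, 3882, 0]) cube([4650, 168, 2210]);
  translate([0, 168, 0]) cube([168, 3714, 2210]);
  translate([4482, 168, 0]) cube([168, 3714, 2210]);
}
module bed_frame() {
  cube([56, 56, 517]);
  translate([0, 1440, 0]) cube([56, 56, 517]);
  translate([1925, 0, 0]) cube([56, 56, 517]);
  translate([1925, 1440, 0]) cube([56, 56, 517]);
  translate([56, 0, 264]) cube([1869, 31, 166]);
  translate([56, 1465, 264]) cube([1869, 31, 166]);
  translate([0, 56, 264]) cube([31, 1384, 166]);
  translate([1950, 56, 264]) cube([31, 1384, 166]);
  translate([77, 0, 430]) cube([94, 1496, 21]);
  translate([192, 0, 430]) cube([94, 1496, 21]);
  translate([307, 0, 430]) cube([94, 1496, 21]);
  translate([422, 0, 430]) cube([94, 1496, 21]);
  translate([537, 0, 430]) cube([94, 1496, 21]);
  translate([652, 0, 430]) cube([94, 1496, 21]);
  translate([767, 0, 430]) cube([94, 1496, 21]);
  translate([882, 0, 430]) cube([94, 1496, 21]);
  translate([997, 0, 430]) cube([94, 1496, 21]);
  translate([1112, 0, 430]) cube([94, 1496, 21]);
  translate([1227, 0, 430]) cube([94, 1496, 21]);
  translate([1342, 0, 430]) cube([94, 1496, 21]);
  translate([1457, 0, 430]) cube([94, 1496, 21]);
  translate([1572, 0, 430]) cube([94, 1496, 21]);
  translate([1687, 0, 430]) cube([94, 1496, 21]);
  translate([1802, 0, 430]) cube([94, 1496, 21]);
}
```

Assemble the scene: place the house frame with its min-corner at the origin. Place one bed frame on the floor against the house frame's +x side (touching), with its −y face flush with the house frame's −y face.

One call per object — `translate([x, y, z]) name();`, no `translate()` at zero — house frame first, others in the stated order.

house_frame();
translate([4650, 0, 0]) bed_frame();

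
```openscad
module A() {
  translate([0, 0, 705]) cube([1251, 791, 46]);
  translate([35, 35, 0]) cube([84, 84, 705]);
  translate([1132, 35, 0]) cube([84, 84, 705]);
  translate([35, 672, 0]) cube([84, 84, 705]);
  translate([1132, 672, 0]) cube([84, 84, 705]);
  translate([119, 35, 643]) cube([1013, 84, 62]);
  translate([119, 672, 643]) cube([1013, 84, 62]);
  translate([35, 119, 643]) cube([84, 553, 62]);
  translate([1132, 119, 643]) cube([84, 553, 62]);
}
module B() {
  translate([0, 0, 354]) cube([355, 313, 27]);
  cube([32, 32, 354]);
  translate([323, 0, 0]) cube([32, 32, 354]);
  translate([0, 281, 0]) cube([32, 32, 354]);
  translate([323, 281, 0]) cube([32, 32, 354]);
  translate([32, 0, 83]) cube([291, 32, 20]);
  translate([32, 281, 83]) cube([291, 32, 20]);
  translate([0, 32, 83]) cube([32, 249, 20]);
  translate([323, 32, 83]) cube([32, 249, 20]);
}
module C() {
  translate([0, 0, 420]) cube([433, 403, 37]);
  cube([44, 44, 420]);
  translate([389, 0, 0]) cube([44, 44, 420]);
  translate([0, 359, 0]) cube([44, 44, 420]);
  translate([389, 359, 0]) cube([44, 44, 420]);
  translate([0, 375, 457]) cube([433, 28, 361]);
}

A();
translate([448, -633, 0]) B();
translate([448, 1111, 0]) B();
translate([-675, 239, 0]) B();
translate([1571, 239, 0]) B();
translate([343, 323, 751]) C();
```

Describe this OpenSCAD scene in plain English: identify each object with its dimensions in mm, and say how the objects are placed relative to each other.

A is a table: top 1251 mm (x) × 791 mm (y), 46 mm thick, upper face at z = 751 mm, on four 84×84 mm square legs, each inset 35 mm from the nearest pair of top edges, running from z = 0 to the bottom of the top. Four apron rails, 84 mm thick and 62 mm tall, run between adjacent legs with their top edges flush with the underside of the top and their outer faces flush with the legs' outer faces.

B is a four-legged stool. The seat is 355×313 mm, 27 mm thick, top at z = 381 mm. It stands on four square legs, each 32×32 mm in cross-section, from z = 0 to the seat underside, each flush with a corner of the seat. Four stretchers, 32 mm wide and 20 mm tall, connect adjacent legs with their undersides at z = 83 mm, each running between the inner faces of the legs it joins and aligned with the legs' outer faces on the other axis.

C is a chair. The seat is a 433×403×37 mm slab with its top at z = 457 mm, on four 44×44 mm corner legs (flush with the seat edges, standing on z = 0). A flat backrest 28 mm thick, 361 mm tall, spans the full seat width and rises from the seat top along its +y edge, rear face flush with the rear of the seat.

Four stools sit around the table at the −y, +y, −x, +x sides. The chair is on top of the table.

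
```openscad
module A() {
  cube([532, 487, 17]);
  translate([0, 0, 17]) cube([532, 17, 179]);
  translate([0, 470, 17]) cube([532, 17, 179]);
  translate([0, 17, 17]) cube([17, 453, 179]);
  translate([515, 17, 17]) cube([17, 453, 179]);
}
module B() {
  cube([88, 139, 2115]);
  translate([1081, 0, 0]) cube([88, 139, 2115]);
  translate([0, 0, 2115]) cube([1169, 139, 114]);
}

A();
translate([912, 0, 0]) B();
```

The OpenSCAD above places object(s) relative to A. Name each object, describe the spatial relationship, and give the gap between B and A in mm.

The door frame's nearest face is 380 mm from the open box's +x face.

A is an open box. B is a door frame. The door frame is on the floor beside the open box on its +x side. The gap between the door frame and the open box is 380 mm.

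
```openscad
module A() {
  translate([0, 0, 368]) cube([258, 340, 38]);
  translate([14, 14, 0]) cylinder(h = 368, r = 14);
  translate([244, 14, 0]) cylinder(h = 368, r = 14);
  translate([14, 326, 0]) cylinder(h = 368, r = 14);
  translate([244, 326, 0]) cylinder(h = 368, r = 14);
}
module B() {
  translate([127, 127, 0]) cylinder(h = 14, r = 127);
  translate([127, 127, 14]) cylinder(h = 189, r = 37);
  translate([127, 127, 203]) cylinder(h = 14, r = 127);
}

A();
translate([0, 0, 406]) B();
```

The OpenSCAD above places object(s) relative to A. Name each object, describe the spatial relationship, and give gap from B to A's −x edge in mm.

A is a stool. B is a spool. The spool is on top of the stool. The gap from the spool to the stool's −x edge is 0 mm.

The spool's min-x is at 0; the stool's min-x is 0; gap = 0 mm.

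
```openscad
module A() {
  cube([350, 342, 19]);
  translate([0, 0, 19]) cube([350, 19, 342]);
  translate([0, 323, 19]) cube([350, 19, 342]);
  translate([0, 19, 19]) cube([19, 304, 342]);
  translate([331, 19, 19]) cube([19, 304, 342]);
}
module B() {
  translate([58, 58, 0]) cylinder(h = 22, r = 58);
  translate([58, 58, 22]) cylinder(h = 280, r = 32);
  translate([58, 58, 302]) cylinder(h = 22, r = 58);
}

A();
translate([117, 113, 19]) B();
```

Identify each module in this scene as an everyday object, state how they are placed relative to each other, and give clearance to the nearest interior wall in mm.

Clearances: x = 98, y = 94; minimum 94 mm.

A is an open box. B is a spool. The spool sits inside the open box, centred. The clearance to the nearest interior wall is 94 mm.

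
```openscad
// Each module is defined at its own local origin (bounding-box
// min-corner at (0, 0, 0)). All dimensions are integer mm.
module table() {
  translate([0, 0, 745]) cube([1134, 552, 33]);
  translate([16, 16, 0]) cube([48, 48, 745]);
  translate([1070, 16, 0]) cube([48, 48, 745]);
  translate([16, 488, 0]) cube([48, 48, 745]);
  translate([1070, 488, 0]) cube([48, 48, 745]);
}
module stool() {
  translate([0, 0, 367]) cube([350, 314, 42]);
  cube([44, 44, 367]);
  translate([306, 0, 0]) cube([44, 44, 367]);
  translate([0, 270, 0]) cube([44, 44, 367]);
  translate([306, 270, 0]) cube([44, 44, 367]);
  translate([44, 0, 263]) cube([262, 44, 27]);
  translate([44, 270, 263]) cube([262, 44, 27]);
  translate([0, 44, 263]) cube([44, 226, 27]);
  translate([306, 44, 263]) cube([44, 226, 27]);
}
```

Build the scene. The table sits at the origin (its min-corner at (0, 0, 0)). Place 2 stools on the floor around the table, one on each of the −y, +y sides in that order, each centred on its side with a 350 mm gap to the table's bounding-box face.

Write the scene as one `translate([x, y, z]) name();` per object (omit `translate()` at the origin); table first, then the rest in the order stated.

table();
translate([392, -664, 0]) stool();
translate([392, 902, 0]) stool();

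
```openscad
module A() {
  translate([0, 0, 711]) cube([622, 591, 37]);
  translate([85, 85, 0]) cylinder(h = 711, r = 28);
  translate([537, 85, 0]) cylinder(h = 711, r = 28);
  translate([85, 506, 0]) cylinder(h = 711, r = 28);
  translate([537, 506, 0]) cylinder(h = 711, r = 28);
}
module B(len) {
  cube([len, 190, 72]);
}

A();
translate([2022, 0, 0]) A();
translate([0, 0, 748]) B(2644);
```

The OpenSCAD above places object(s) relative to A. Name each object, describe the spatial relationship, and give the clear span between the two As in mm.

A is a table. B is a beam. A beam spans the tops of two tables. The clear span between the two tables is 1400 mm.

Second table starts at x = 2022; first ends at x = 622; clear span = 2022 − 622 = 1400 mm.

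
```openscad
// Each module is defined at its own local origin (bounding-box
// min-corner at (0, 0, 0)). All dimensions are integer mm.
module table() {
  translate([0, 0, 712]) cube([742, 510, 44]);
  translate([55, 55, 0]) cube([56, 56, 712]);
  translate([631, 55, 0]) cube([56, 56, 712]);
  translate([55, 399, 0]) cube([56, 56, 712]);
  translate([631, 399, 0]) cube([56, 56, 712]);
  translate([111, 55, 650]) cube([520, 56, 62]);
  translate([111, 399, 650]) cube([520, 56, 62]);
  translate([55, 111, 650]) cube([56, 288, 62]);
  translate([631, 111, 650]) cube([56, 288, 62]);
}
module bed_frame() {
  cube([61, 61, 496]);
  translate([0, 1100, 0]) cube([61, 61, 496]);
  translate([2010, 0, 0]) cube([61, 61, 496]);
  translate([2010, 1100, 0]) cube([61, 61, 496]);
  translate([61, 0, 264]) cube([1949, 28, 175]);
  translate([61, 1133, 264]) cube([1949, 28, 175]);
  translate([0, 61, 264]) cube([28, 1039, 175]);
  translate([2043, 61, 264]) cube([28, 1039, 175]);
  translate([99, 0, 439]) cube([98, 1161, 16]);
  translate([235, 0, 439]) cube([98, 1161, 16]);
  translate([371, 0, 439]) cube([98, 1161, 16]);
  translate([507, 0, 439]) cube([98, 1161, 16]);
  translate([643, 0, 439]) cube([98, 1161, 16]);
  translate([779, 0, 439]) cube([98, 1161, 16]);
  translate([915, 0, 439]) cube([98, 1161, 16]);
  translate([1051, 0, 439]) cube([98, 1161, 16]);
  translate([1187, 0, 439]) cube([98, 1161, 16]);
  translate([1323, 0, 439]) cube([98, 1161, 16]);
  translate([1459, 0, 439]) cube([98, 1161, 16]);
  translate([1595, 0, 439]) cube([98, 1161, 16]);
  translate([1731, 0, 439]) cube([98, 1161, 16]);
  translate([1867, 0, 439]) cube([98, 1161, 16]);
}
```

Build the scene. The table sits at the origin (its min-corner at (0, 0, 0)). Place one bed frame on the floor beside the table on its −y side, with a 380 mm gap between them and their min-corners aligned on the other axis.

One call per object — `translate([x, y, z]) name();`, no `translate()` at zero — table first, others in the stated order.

table();
translate([0, -1541, 0]) bed_frame();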